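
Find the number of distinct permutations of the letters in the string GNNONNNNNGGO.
12! / (2! × 7! × 3!) = 7920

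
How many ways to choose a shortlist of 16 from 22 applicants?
C(22,16) = 22!/(16!×6!) = 74613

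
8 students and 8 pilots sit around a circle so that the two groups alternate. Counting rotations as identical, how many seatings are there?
Fix one of the students: (8-1)! ways for the remaining students, × 8! ways for the pilots = 5040 × 40320 = 203212800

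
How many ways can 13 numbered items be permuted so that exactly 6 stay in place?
Choose the 6 fixed points C(13,6) = 1716, derange the rest: !7 = Σ_{j=0}^{7} (-1)^j·7!/j! = 5040 - 5040 + 2520 - 840 + 210 - 42 + 7 - 1 = 1854. Product = 1716 × 1854 = 3181464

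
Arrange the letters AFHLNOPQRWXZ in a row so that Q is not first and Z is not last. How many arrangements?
By inclusion-exclusion: 12! - 2×(12-1)! + (12-2)! = 479001600 - 79833600 + 3628800 = 402796800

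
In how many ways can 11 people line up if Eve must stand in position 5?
Fix one position: (11-1)! = 3628800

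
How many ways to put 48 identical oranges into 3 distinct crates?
C(48+3-1, 3-1) = C(50, 2) = 1225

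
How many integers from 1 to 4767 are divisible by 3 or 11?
⌊4767/3⌋ + ⌊4767/11⌋ - ⌊4767/33⌋ = 1589 + 433 - 144 = 1878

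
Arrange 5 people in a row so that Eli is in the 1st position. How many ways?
Fix one position: (5-1)! = 24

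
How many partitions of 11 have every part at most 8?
Let r_j(i) = number of partitions of i into parts ≤ j, for i = 0..11. r_1(i) = 1 for all i; r_j(i) = r_{j-1}(i) + r_j(i-j). Rows j = 2..8: ≤2: 1 1 2 2 3 3 4 4 5 5 6 6; ≤3: 1 1 2 3 4 5 7 8 10 12 14 16; ≤4: 1 1 2 3 5 6 9 11 15 18 23 27; ≤5: 1 1 2 3 5 7 10 13 18 23 30 37; ≤6: 1 1 2 3 5 7 11 14 20 26 35 44; ≤7: 1 1 2 3 5 7 11 15 21 28 38 49; ≤8: 1 1 2 3 5 7 11 15 22 29 40 52. r_8(11) = 52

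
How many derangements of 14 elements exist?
!14 = Σ_{j=0}^{14} (-1)^j·14!/j! = 87178291200 - 87178291200 + 43589145600 - 14529715200 + 3632428800 - 726485760 + 121080960 - 17297280 + 2162160 - 240240 + 24024 - 2184 + 182 - 14 + 1 = 32071101049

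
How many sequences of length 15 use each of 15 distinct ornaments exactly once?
15! = 1307674368000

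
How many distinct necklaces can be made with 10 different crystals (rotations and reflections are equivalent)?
(10-1)!/2 = 362880/2 = 181440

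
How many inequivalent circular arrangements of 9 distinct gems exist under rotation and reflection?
(9-1)!/2 = 40320/2 = 20160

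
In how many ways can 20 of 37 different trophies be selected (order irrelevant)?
C(37,20) = 37!/(20!×17!) = 15905368710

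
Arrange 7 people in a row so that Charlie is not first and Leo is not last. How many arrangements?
By inclusion-exclusion: 7! - 2×(7-1)! + (7-2)! = 5040 - 1440 + 120 = 3720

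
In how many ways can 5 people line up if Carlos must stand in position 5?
Fix one position: (5-1)! = 24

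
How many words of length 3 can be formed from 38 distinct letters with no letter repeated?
P(38,3) = 38!/(38-3)! = 50616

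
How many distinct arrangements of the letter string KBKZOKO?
7! / (1! × 2! × 1! × 3!) = 420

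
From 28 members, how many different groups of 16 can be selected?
C(28,16) = 28!/(16!×12!) = 30421755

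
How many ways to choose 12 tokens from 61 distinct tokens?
C(61,12) = 61!/(12!×49!) = 1742058970275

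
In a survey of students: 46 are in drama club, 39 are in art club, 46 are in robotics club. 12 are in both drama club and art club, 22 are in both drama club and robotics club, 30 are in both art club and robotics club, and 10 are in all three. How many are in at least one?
|A∪B∪C| = 46+39+46-12-22-30+10 = 77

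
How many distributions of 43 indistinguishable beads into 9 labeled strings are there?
C(43+9-1, 9-1) = C(51, 8) = 636763050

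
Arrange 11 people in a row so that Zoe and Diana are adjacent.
Treat as block: (11-1)! × 2! = 3628800 × 2 = 7257600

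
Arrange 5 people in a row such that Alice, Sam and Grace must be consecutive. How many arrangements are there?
Treat the 3 as one block: (5-3+1)! × 3! = 6 × 6 = 36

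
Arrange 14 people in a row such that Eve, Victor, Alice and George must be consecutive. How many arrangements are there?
Treat the 4 as one block: (14-4+1)! × 4! = 39916800 × 24 = 958003200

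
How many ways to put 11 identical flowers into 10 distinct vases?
C(11+10-1, 10-1) = C(20, 9) = 167960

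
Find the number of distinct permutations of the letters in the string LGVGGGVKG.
9! / (1! × 5! × 1! × 2!) = 1512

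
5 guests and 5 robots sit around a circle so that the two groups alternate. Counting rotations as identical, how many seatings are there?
Fix one of the guests: (5-1)! ways for the remaining guests, × 5! ways for the robots = 24 × 120 = 2880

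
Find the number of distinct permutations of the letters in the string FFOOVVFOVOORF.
13! / (4! × 1! × 5! × 3!) = 360360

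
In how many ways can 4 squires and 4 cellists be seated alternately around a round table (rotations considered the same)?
Fix one of the squires: (4-1)! ways for the remaining squires, × 4! ways for the cellists = 6 × 24 = 144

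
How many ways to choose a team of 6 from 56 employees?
C(56,6) = 56!/(6!×50!) = 32468436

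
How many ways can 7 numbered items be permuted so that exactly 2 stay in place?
Choose the 2 fixed points C(7,2) = 21, derange the rest: !5 = Σ_{j=0}^{5} (-1)^j·5!/j! = 120 - 120 + 60 - 20 + 5 - 1 = 44. Product = 21 × 44 = 924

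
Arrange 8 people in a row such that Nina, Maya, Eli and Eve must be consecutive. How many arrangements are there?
Treat the 4 as one block: (8-4+1)! × 4! = 120 × 24 = 2880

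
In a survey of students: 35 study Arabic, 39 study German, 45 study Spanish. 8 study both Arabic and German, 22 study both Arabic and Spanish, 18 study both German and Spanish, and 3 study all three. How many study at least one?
|A∪B∪C| = 35+39+45-8-22-18+3 = 74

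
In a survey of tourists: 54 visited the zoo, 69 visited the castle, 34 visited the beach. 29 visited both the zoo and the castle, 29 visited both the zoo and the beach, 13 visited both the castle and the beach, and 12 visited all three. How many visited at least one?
|A∪B∪C| = 54+69+34-29-29-13+12 = 98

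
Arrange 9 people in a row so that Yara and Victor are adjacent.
Treat as block: (9-1)! × 2! = 40320 × 2 = 80640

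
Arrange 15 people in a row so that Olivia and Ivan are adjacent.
Treat as block: (15-1)! × 2! = 87178291200 × 2 = 174356582400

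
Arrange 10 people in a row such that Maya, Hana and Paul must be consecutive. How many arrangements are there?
Treat the 3 as one block: (10-3+1)! × 3! = 40320 × 6 = 241920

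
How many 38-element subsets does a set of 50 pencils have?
C(50,38) = 50!/(38!×12!) = 121399651100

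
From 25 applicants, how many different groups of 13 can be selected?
C(25,13) = 25!/(13!×12!) = 5200300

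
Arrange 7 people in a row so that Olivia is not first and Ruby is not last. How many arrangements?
By inclusion-exclusion: 7! - 2×(7-1)! + (7-2)! = 5040 - 1440 + 120 = 3720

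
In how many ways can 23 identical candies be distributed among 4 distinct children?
C(23+4-1, 4-1) = C(26, 3) = 2600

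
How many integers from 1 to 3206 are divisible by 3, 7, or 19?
⌊3206/3⌋+⌊3206/7⌋+⌊3206/19⌋ - ⌊3206/21⌋-⌊3206/57⌋-⌊3206/133⌋ + ⌊3206/399⌋ = 1068+458+168 - 152-56-24 + 8 = 1470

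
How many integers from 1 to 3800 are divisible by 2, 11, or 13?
⌊3800/2⌋+⌊3800/11⌋+⌊3800/13⌋ - ⌊3800/22⌋-⌊3800/26⌋-⌊3800/143⌋ + ⌊3800/286⌋ = 1900+345+292 - 172-146-26 + 13 = 2206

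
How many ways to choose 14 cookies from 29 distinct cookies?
C(29,14) = 29!/(14!×15!) = 77558760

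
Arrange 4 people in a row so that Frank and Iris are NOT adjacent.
Total - adjacent = 4! - (4-1)!×2 = 24 - 12 = 12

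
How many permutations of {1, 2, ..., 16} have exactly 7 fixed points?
Choose the 7 fixed points C(16,7) = 11440, derange the rest: !9 = Σ_{j=0}^{9} (-1)^j·9!/j! = 362880 - 362880 + 181440 - 60480 + 15120 - 3024 + 504 - 72 + 9 - 1 = 133496. Product = 11440 × 133496 = 1527194240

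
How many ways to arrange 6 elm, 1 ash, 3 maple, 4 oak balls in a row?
14! / (6! × 1! × 3! × 4!) = 840840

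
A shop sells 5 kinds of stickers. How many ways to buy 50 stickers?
C(50+5-1, 5-1) = C(54, 4) = 316251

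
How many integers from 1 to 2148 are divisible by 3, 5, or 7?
⌊2148/3⌋+⌊2148/5⌋+⌊2148/7⌋ - ⌊2148/15⌋-⌊2148/21⌋-⌊2148/35⌋ + ⌊2148/105⌋ = 716+429+306 - 143-102-61 + 20 = 1165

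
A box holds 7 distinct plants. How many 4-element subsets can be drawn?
C(7,4) = 7!/(4!×3!) = 35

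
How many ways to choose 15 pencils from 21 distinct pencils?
C(21,15) = 21!/(15!×6!) = 54264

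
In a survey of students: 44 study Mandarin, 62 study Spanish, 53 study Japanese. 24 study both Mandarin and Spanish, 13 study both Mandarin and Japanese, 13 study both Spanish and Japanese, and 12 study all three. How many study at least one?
|A∪B∪C| = 44+62+53-24-13-13+12 = 121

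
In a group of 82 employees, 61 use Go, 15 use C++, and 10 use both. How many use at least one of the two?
|A∪B| = |A| + |B| - |A∩B| = 61 + 15 - 10 = 66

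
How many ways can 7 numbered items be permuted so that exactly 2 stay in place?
Choose the 2 fixed points C(7,2) = 21, derange the rest: !5 = Σ_{j=0}^{5} (-1)^j·5!/j! = 120 - 120 + 60 - 20 + 5 - 1 = 44. Product = 21 × 44 = 924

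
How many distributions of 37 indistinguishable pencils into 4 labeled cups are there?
C(37+4-1, 4-1) = C(40, 3) = 9880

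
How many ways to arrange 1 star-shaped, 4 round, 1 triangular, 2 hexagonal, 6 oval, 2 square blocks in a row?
16! / (1! × 4! × 1! × 2! × 6! × 2!) = 302702400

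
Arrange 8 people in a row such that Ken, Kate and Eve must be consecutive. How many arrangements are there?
Treat the 3 as one block: (8-3+1)! × 3! = 720 × 6 = 4320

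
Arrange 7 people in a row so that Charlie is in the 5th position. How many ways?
Fix one position: (7-1)! = 720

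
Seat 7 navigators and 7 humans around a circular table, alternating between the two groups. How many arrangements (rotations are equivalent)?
Fix one of the navigators: (7-1)! ways for the remaining navigators, × 7! ways for the humans = 720 × 5040 = 3628800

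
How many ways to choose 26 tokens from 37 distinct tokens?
C(37,26) = 37!/(26!×11!) = 854992152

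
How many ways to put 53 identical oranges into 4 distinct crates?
C(53+4-1, 4-1) = C(56, 3) = 27720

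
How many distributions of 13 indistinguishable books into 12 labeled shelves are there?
C(13+12-1, 12-1) = C(24, 11) = 2496144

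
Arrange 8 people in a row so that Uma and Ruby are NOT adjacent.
Total - adjacent = 8! - (8-1)!×2 = 40320 - 10080 = 30240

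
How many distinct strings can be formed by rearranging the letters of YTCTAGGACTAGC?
13! / (3! × 3! × 3! × 3! × 1!) = 4804800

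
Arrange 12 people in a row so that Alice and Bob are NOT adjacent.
Total - adjacent = 12! - (12-1)!×2 = 479001600 - 79833600 = 399168000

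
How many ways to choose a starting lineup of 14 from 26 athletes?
C(26,14) = 26!/(14!×12!) = 9657700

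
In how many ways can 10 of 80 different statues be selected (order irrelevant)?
C(80,10) = 80!/(10!×70!) = 1646492110120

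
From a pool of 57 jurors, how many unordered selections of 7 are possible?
C(57,7) = 57!/(7!×50!) = 264385836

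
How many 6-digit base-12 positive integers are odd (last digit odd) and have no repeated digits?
Last∈{1,3,5,7,9,11}. Last=0: 0. Last nonzero: 6×10×P(10,4) = 302400. Total = 302400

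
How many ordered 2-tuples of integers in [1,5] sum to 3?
Coefficient of x^3 in (x + x² + ... + x^5)^2. By inclusion-exclusion on dice exceeding 5: Σ_j (-1)^j C(2,j)·C(3-1-5j, 1) = C(2,0)·C(2,1) = 1·2 = 2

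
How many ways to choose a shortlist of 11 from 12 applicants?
C(12,11) = 12!/(11!×1!) = 12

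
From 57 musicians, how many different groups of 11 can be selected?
C(57,11) = 57!/(11!×46!) = 184509266760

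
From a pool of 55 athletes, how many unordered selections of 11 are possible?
C(55,11) = 55!/(11!×44!) = 119653565850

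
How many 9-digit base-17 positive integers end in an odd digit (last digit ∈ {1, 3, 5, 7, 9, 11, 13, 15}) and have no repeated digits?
Last∈{1,3,5,7,9,11,13,15}. Last=0: 0. Last nonzero: 8×15×P(15,7) = 3891888000. Total = 3891888000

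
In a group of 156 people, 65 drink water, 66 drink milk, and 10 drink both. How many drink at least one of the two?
|A∪B| = |A| + |B| - |A∩B| = 65 + 66 - 10 = 121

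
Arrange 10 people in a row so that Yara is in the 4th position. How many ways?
Fix one position: (10-1)! = 362880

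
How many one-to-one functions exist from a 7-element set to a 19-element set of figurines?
P(19,7) = 19!/(19-7)! = 253955520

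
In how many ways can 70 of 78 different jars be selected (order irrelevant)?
C(78,70) = 78!/(70!×8!) = 23446881315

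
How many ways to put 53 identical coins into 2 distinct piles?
C(53+2-1, 2-1) = C(54, 1) = 54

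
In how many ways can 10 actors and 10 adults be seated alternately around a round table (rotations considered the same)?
Fix one of the actors: (10-1)! ways for the remaining actors, × 10! ways for the adults = 362880 × 3628800 = 1316818944000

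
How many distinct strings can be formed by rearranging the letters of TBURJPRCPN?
10! / (1! × 1! × 1! × 2! × 1! × 1! × 2! × 1!) = 907200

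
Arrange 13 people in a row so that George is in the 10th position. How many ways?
Fix one position: (13-1)! = 479001600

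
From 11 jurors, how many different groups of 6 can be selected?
C(11,6) = 11!/(6!×5!) = 462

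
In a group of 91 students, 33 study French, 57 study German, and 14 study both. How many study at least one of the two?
|A∪B| = |A| + |B| - |A∩B| = 33 + 57 - 14 = 76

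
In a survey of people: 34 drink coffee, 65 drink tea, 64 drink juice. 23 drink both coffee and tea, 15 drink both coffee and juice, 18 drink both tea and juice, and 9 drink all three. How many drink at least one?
|A∪B∪C| = 34+65+64-23-15-18+9 = 116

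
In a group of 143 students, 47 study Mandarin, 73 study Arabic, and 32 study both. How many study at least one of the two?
|A∪B| = |A| + |B| - |A∩B| = 47 + 73 - 32 = 88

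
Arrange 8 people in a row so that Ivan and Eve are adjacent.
Treat as block: (8-1)! × 2! = 5040 × 2 = 10080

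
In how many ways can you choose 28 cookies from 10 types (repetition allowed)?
C(28+10-1, 10-1) = C(37, 9) = 124403620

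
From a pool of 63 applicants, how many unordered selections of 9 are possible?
C(63,9) = 63!/(9!×54!) = 23667689815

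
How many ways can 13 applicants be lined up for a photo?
13! = 6227020800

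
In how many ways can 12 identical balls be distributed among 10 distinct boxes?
C(12+10-1, 10-1) = C(21, 9) = 293930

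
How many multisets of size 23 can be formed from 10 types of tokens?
C(23+10-1, 10-1) = C(32, 9) = 28048800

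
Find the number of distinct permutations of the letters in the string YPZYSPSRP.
9! / (2! × 1! × 2! × 3! × 1!) = 15120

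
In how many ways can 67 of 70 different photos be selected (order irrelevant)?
C(70,67) = 70!/(67!×3!) = 54740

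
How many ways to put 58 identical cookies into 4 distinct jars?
C(58+4-1, 4-1) = C(61, 3) = 35990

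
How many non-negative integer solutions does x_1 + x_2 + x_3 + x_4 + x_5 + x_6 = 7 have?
C(7+6-1, 6-1) = C(12, 5) = 792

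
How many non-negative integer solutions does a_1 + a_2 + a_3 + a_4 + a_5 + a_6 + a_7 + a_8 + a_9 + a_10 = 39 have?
C(39+10-1, 10-1) = C(48, 9) = 1677106640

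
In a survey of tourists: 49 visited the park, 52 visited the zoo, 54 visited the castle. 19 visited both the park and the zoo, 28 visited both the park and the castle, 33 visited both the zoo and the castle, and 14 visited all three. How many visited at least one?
|A∪B∪C| = 49+52+54-19-28-33+14 = 89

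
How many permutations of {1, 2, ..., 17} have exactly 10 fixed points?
Choose the 10 fixed points C(17,10) = 19448, derange the rest: !7 = Σ_{j=0}^{7} (-1)^j·7!/j! = 5040 - 5040 + 2520 - 840 + 210 - 42 + 7 - 1 = 1854. Product = 19448 × 1854 = 36056592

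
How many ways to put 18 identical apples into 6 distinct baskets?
C(18+6-1, 6-1) = C(23, 5) = 33649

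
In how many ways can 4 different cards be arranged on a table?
4! = 24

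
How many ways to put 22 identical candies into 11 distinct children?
C(22+11-1, 11-1) = C(32, 10) = 64512240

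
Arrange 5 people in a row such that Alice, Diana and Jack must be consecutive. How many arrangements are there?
Treat the 3 as one block: (5-3+1)! × 3! = 6 × 6 = 36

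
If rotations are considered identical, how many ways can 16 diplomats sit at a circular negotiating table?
Circular: fix one position, arrange the rest. (16-1)! = 1307674368000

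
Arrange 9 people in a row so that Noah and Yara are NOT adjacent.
Total - adjacent = 9! - (9-1)!×2 = 362880 - 80640 = 282240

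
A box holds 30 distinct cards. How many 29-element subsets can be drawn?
C(30,29) = 30!/(29!×1!) = 30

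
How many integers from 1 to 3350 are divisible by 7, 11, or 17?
⌊3350/7⌋+⌊3350/11⌋+⌊3350/17⌋ - ⌊3350/77⌋-⌊3350/119⌋-⌊3350/187⌋ + ⌊3350/1309⌋ = 478+304+197 - 43-28-17 + 2 = 893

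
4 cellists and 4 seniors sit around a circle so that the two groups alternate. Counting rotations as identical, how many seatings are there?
Fix one of the cellists: (4-1)! ways for the remaining cellists, × 4! ways for the seniors = 6 × 24 = 144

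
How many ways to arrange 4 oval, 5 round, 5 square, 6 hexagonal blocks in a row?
20! / (4! × 5! × 5! × 6!) = 9777287520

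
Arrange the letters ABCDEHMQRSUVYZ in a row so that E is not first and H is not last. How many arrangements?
By inclusion-exclusion: 14! - 2×(14-1)! + (14-2)! = 87178291200 - 12454041600 + 479001600 = 75203251200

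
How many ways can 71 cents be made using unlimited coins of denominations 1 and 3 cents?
Coefficient of x^71 in 1/(1-x^1) · 1/(1-x^3). Use j coins of 3 for j = 0..⌊71/3⌋ = 23, the rest in 1s: 23 + 1 = 24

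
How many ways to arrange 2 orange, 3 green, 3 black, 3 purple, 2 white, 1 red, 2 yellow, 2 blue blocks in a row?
18! / (2! × 3! × 3! × 3! × 2! × 1! × 2! × 2!) = 1852538688000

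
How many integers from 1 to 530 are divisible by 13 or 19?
⌊530/13⌋ + ⌊530/19⌋ - ⌊530/247⌋ = 40 + 27 - 2 = 65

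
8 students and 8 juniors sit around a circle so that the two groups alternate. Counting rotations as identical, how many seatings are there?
Fix one of the students: (8-1)! ways for the remaining students, × 8! ways for the juniors = 5040 × 40320 = 203212800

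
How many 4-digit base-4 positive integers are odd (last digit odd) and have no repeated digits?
Last∈{1,3}. Last=0: 0. Last nonzero: 2×2×P(2,2) = 8. Total = 8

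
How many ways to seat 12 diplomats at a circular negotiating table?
Circular: fix one position, arrange the rest. (12-1)! = 39916800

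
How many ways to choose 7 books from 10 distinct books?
C(10,7) = 10!/(7!×3!) = 120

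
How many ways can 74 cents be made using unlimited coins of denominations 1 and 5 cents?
Coefficient of x^74 in 1/(1-x^1) · 1/(1-x^5). Use j coins of 5 for j = 0..⌊74/5⌋ = 14, the rest in 1s: 14 + 1 = 15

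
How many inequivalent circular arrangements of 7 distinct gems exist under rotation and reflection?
(7-1)!/2 = 720/2 = 360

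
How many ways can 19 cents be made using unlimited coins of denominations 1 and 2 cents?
Coefficient of x^19 in 1/(1-x^1) · 1/(1-x^2). Use j coins of 2 for j = 0..⌊19/2⌋ = 9, the rest in 1s: 9 + 1 = 10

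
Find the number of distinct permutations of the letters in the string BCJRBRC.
7! / (1! × 2! × 2! × 2!) = 630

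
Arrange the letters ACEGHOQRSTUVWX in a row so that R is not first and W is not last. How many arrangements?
By inclusion-exclusion: 14! - 2×(14-1)! + (14-2)! = 87178291200 - 12454041600 + 479001600 = 75203251200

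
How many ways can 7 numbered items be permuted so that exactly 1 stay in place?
Choose the 1 fixed point C(7,1) = 7, derange the rest: !6 = Σ_{j=0}^{6} (-1)^j·6!/j! = 720 - 720 + 360 - 120 + 30 - 6 + 1 = 265. Product = 7 × 265 = 1855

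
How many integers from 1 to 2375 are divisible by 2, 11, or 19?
⌊2375/2⌋+⌊2375/11⌋+⌊2375/19⌋ - ⌊2375/22⌋-⌊2375/38⌋-⌊2375/209⌋ + ⌊2375/418⌋ = 1187+215+125 - 107-62-11 + 5 = 1352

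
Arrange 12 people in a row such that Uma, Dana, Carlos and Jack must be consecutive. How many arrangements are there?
Treat the 4 as one block: (12-4+1)! × 4! = 362880 × 24 = 8709120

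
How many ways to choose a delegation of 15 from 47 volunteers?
C(47,15) = 47!/(15!×32!) = 751616304549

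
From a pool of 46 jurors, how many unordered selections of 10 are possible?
C(46,10) = 46!/(10!×36!) = 4076350421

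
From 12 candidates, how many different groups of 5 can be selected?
C(12,5) = 12!/(5!×7!) = 792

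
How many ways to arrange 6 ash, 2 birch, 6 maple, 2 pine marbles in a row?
16! / (6! × 2! × 6! × 2!) = 10090080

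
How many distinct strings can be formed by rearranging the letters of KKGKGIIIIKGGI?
13! / (5! × 4! × 4!) = 90090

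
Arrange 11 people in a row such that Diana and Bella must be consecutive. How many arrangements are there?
Treat the 2 as one block: (11-2+1)! × 2! = 3628800 × 2 = 7257600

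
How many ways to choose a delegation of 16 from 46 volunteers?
C(46,16) = 46!/(16!×30!) = 991493848554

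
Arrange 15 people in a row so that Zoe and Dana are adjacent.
Treat as block: (15-1)! × 2! = 87178291200 × 2 = 174356582400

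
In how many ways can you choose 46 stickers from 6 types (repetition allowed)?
C(46+6-1, 6-1) = C(51, 5) = 2349060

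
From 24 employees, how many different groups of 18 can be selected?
C(24,18) = 24!/(18!×6!) = 134596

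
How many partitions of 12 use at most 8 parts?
By conjugation, equals partitions of 12 into parts ≤ 8. Let r_j(i) = number of partitions of i into parts ≤ j, for i = 0..12. r_1(i) = 1 for all i; r_j(i) = r_{j-1}(i) + r_j(i-j). Rows j = 2..8: ≤2: 1 1 2 2 3 3 4 4 5 5 6 6 7; ≤3: 1 1 2 3 4 5 7 8 10 12 14 16 19; ≤4: 1 1 2 3 5 6 9 11 15 18 23 27 34; ≤5: 1 1 2 3 5 7 10 13 18 23 30 37 47; ≤6: 1 1 2 3 5 7 11 14 20 26 35 44 58; ≤7: 1 1 2 3 5 7 11 15 21 28 38 49 65; ≤8: 1 1 2 3 5 7 11 15 22 29 40 52 70. r_8(12) = 70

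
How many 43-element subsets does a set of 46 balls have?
C(46,43) = 46!/(43!×3!) = 15180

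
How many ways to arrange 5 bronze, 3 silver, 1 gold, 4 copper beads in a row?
13! / (5! × 3! × 1! × 4!) = 360360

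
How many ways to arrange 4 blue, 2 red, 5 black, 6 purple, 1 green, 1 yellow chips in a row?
19! / (4! × 2! × 5! × 6! × 1! × 1!) = 29331862560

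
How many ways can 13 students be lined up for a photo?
13! = 6227020800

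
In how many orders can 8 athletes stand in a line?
8! = 40320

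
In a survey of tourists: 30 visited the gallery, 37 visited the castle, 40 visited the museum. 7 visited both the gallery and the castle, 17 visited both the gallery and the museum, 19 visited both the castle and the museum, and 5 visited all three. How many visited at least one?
|A∪B∪C| = 30+37+40-7-17-19+5 = 69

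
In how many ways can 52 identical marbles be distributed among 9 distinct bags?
C(52+9-1, 9-1) = C(60, 8) = 2558620845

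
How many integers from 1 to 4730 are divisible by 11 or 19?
⌊4730/11⌋ + ⌊4730/19⌋ - ⌊4730/209⌋ = 430 + 248 - 22 = 656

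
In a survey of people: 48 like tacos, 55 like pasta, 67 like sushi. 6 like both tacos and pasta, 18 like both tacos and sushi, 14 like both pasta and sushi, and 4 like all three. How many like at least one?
|A∪B∪C| = 48+55+67-6-18-14+4 = 136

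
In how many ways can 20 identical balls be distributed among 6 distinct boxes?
C(20+6-1, 6-1) = C(25, 5) = 53130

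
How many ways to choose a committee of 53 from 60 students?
C(60,53) = 60!/(53!×7!) = 386206920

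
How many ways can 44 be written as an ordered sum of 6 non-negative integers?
C(44+6-1, 6-1) = C(49, 5) = 1906884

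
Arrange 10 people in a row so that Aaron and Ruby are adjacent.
Treat as block: (10-1)! × 2! = 362880 × 2 = 725760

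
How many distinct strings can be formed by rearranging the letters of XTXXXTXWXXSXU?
13! / (1! × 1! × 2! × 1! × 8!) = 77220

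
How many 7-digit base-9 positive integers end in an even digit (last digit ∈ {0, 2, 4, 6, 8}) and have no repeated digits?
Last∈{0,2,4,6,8}. Last=0: 20160. Last nonzero: 4×7×P(7,5) = 70560. Total = 90720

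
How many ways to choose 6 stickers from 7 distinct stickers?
C(7,6) = 7!/(6!×1!) = 7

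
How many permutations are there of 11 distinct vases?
11! = 39916800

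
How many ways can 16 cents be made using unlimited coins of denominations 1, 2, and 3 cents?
Coefficient of x^16 in 1/(1-x^1) · 1/(1-x^2) · 1/(1-x^3). Case on j = number of 3-cent coins (j = 0..5); remainder r = 16 - 3j is made from {1,2} in ⌊r/2⌋+1 ways. r = 16, 13, 10, 7, 4, 1 → 9 + 7 + 6 + 4 + 3 + 1 = 30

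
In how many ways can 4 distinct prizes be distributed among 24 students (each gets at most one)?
P(24,4) = 24!/(24-4)! = 255024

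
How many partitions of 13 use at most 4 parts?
By conjugation, equals partitions of 13 into parts ≤ 4. Let r_j(i) = number of partitions of i into parts ≤ j, for i = 0..13. r_1(i) = 1 for all i; r_j(i) = r_{j-1}(i) + r_j(i-j). Rows j = 2..4: ≤2: 1 1 2 2 3 3 4 4 5 5 6 6 7 7; ≤3: 1 1 2 3 4 5 7 8 10 12 14 16 19 21; ≤4: 1 1 2 3 5 6 9 11 15 18 23 27 34 39. r_4(13) = 39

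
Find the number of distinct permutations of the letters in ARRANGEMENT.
11! / (2! × 2! × 2! × 1! × 2! × 1! × 1!) = 2494800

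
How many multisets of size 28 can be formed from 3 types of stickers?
C(28+3-1, 3-1) = C(30, 2) = 435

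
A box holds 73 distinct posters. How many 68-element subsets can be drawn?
C(73,68) = 73!/(68!×5!) = 15020334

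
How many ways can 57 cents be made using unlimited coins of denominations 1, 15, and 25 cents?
Coefficient of x^57 in 1/(1-x^1) · 1/(1-x^15) · 1/(1-x^25). Case on j = number of 25-cent coins (j = 0..2); remainder r = 57 - 25j is made from {1,15} in ⌊r/15⌋+1 ways. r = 57, 32, 7 → 4 + 3 + 1 = 8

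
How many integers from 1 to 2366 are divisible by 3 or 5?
⌊2366/3⌋ + ⌊2366/5⌋ - ⌊2366/15⌋ = 788 + 473 - 157 = 1104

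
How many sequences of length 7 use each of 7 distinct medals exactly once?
7! = 5040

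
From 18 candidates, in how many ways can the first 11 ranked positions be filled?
P(18,11) = 18!/(18-11)! = 1270312243200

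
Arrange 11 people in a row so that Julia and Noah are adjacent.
Treat as block: (11-1)! × 2! = 3628800 × 2 = 7257600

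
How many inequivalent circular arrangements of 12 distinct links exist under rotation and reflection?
(12-1)!/2 = 39916800/2 = 19958400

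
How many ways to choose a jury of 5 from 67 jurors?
C(67,5) = 67!/(5!×62!) = 9657648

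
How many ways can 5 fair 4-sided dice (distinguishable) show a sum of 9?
Coefficient of x^9 in (x + x² + ... + x^4)^5. By inclusion-exclusion on dice exceeding 4: Σ_j (-1)^j C(5,j)·C(9-1-4j, 4) = C(5,0)·C(8,4) - C(5,1)·C(4,4) = 1·70 - 5·1 = 65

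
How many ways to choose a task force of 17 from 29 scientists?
C(29,17) = 29!/(17!×12!) = 51895935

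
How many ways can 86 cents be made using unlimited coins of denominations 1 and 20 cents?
Coefficient of x^86 in 1/(1-x^1) · 1/(1-x^20). Use j coins of 20 for j = 0..⌊86/20⌋ = 4, the rest in 1s: 4 + 1 = 5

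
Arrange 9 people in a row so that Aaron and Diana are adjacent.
Treat as block: (9-1)! × 2! = 40320 × 2 = 80640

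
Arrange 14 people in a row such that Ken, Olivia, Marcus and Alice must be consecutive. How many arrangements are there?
Treat the 4 as one block: (14-4+1)! × 4! = 39916800 × 24 = 958003200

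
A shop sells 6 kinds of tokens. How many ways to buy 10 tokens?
C(10+6-1, 6-1) = C(15, 5) = 3003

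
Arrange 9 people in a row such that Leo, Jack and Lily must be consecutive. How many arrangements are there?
Treat the 3 as one block: (9-3+1)! × 3! = 5040 × 6 = 30240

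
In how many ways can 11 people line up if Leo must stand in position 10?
Fix one position: (11-1)! = 3628800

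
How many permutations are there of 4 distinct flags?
4! = 24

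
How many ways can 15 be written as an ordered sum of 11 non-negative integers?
C(15+11-1, 11-1) = C(25, 10) = 3268760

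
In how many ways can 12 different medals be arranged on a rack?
12! = 479001600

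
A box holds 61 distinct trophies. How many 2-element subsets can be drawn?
C(61,2) = 61!/(2!×59!) = 1830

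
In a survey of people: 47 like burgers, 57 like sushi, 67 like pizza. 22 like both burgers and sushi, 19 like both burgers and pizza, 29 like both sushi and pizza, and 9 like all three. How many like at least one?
|A∪B∪C| = 47+57+67-22-19-29+9 = 110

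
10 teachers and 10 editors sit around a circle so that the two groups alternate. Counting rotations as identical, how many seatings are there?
Fix one of the teachers: (10-1)! ways for the remaining teachers, × 10! ways for the editors = 362880 × 3628800 = 1316818944000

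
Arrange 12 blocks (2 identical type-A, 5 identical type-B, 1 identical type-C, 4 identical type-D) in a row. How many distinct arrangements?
12! / (2! × 5! × 1! × 4!) = 83160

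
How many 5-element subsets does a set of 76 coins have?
C(76,5) = 76!/(5!×71!) = 18474840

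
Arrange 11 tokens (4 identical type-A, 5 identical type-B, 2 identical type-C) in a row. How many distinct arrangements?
11! / (4! × 5! × 2!) = 6930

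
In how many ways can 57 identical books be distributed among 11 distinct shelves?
C(57+11-1, 11-1) = C(67, 10) = 247994680648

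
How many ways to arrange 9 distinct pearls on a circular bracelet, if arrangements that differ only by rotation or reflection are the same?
(9-1)!/2 = 40320/2 = 20160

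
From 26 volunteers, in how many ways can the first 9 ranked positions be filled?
P(26,9) = 26!/(26-9)! = 1133836704000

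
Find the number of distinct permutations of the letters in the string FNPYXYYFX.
9! / (2! × 3! × 1! × 1! × 2!) = 15120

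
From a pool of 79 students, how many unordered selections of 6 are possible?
C(79,6) = 79!/(6!×73!) = 277962685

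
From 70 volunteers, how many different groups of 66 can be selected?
C(70,66) = 70!/(66!×4!) = 916895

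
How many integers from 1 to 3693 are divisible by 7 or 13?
⌊3693/7⌋ + ⌊3693/13⌋ - ⌊3693/91⌋ = 527 + 284 - 40 = 771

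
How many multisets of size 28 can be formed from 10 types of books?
C(28+10-1, 10-1) = C(37, 9) = 124403620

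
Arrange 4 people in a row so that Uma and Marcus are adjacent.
Treat as block: (4-1)! × 2! = 6 × 2 = 12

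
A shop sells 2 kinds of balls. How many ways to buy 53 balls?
C(53+2-1, 2-1) = C(54, 1) = 54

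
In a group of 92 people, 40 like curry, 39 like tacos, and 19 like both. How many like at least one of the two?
|A∪B| = |A| + |B| - |A∩B| = 40 + 39 - 19 = 60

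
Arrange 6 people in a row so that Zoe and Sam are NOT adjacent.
Total - adjacent = 6! - (6-1)!×2 = 720 - 240 = 480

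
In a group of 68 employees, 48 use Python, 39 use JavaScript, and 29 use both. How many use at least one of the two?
|A∪B| = |A| + |B| - |A∩B| = 48 + 39 - 29 = 58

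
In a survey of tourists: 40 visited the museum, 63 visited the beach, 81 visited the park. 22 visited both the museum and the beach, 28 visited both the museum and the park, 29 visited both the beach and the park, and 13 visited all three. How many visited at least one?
|A∪B∪C| = 40+63+81-22-28-29+13 = 118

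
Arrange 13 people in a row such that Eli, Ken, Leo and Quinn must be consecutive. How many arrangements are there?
Treat the 4 as one block: (13-4+1)! × 4! = 3628800 × 24 = 87091200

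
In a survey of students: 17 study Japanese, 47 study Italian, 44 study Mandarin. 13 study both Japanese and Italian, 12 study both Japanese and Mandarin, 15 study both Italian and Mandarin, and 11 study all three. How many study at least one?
|A∪B∪C| = 17+47+44-13-12-15+11 = 79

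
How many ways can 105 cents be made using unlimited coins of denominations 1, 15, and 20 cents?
Coefficient of x^105 in 1/(1-x^1) · 1/(1-x^15) · 1/(1-x^20). Case on j = number of 20-cent coins (j = 0..5); remainder r = 105 - 20j is made from {1,15} in ⌊r/15⌋+1 ways. r = 105, 85, 65, 45, 25, 5 → 8 + 6 + 5 + 4 + 2 + 1 = 26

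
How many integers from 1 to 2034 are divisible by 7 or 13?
⌊2034/7⌋ + ⌊2034/13⌋ - ⌊2034/91⌋ = 290 + 156 - 22 = 424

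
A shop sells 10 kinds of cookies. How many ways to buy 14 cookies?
C(14+10-1, 10-1) = C(23, 9) = 817190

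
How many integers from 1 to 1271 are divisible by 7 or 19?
⌊1271/7⌋ + ⌊1271/19⌋ - ⌊1271/133⌋ = 181 + 66 - 9 = 238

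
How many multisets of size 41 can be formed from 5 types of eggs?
C(41+5-1, 5-1) = C(45, 4) = 148995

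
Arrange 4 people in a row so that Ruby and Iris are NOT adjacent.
Total - adjacent = 4! - (4-1)!×2 = 24 - 12 = 12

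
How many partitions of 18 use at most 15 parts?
By conjugation, equals partitions of 18 into parts ≤ 15. Let r_j(i) = number of partitions of i into parts ≤ j, for i = 0..18. r_1(i) = 1 for all i; r_j(i) = r_{j-1}(i) + r_j(i-j). Rows j = 2..15: ≤2: 1 1 2 2 3 3 4 4 5 5 6 6 7 7 8 8 9 9 10; ≤3: 1 1 2 3 4 5 7 8 10 12 14 16 19 21 24 27 30 33 37; ≤4: 1 1 2 3 5 6 9 11 15 18 23 27 34 39 47 54 64 72 84; ≤5: 1 1 2 3 5 7 10 13 18 23 30 37 47 57 70 84 101 119 141; ≤6: 1 1 2 3 5 7 11 14 20 26 35 44 58 71 90 110 136 163 199; ≤7: 1 1 2 3 5 7 11 15 21 28 38 49 65 82 105 131 164 201 248; ≤8: 1 1 2 3 5 7 11 15 22 29 40 52 70 89 116 146 186 230 288; ≤9: 1 1 2 3 5 7 11 15 22 30 41 54 73 94 123 157 201 252 318; ≤10: 1 1 2 3 5 7 11 15 22 30 42 55 75 97 128 164 212 267 340; ≤11: 1 1 2 3 5 7 11 15 22 30 42 56 76 99 131 169 219 278 355; ≤12: 1 1 2 3 5 7 11 15 22 30 42 56 77 100 133 172 224 285 366; ≤13: 1 1 2 3 5 7 11 15 22 30 42 56 77 101 134 174 227 290 373; ≤14: 1 1 2 3 5 7 11 15 22 30 42 56 77 101 135 175 229 293 378; ≤15: 1 1 2 3 5 7 11 15 22 30 42 56 77 101 135 176 230 295 381. r_15(18) = 381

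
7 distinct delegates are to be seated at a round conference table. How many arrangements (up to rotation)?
Circular: fix one position, arrange the rest. (7-1)! = 720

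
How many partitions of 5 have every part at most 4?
Let r_j(i) = number of partitions of i into parts ≤ j, for i = 0..5. r_1(i) = 1 for all i; r_j(i) = r_{j-1}(i) + r_j(i-j). Rows j = 2..4: ≤2: 1 1 2 2 3 3; ≤3: 1 1 2 3 4 5; ≤4: 1 1 2 3 5 6. r_4(5) = 6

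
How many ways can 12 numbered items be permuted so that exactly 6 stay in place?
Choose the 6 fixed points C(12,6) = 924, derange the rest: !6 = Σ_{j=0}^{6} (-1)^j·6!/j! = 720 - 720 + 360 - 120 + 30 - 6 + 1 = 265. Product = 924 × 265 = 244860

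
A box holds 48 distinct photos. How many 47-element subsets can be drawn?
C(48,47) = 48!/(47!×1!) = 48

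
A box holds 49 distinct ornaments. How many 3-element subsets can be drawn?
C(49,3) = 49!/(3!×46!) = 18424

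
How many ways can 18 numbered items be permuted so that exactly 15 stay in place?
Choose the 15 fixed points C(18,15) = 816, derange the rest: !3 = Σ_{j=0}^{3} (-1)^j·3!/j! = 6 - 6 + 3 - 1 = 2. Product = 816 × 2 = 1632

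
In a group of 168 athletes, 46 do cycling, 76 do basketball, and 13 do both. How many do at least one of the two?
|A∪B| = |A| + |B| - |A∩B| = 46 + 76 - 13 = 109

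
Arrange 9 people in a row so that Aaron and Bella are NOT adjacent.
Total - adjacent = 9! - (9-1)!×2 = 362880 - 80640 = 282240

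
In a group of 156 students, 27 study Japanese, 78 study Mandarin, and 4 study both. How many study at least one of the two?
|A∪B| = |A| + |B| - |A∩B| = 27 + 78 - 4 = 101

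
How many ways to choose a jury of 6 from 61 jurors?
C(61,6) = 61!/(6!×55!) = 55525372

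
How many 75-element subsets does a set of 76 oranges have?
C(76,75) = 76!/(75!×1!) = 76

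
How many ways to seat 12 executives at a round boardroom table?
Circular: fix one position, arrange the rest. (12-1)! = 39916800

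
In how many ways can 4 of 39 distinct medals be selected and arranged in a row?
P(39,4) = 39!/(39-4)! = 1974024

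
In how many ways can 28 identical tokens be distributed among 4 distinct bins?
C(28+4-1, 4-1) = C(31, 3) = 4495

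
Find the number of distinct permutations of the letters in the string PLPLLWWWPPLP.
12! / (3! × 5! × 4!) = 27720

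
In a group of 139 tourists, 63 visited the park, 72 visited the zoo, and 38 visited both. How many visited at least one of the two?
|A∪B| = |A| + |B| - |A∩B| = 63 + 72 - 38 = 97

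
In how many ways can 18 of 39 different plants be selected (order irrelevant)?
C(39,18) = 39!/(18!×21!) = 62359143990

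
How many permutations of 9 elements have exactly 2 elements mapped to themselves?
Choose the 2 fixed points C(9,2) = 36, derange the rest: !7 = Σ_{j=0}^{7} (-1)^j·7!/j! = 5040 - 5040 + 2520 - 840 + 210 - 42 + 7 - 1 = 1854. Product = 36 × 1854 = 66744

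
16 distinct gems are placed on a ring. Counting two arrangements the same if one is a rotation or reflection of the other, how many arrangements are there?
(16-1)!/2 = 1307674368000/2 = 653837184000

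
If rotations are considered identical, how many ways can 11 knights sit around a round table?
Circular: fix one position, arrange the rest. (11-1)! = 3628800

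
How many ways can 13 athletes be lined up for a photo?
13! = 6227020800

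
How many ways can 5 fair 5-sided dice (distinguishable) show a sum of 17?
Coefficient of x^17 in (x + x² + ... + x^5)^5. By inclusion-exclusion on dice exceeding 5: Σ_j (-1)^j C(5,j)·C(17-1-5j, 4) = C(5,0)·C(16,4) - C(5,1)·C(11,4) + C(5,2)·C(6,4) = 1·1820 - 5·330 + 10·15 = 320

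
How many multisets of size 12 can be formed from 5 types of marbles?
C(12+5-1, 5-1) = C(16, 4) = 1820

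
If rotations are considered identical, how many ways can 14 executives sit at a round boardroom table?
Circular: fix one position, arrange the rest. (14-1)! = 6227020800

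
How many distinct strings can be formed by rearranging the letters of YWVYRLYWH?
9! / (3! × 1! × 1! × 1! × 2! × 1!) = 30240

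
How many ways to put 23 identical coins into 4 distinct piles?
C(23+4-1, 4-1) = C(26, 3) = 2600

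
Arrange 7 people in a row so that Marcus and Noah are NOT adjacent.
Total - adjacent = 7! - (7-1)!×2 = 5040 - 1440 = 3600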